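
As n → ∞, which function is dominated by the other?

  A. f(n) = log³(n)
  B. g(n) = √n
A

f(n) = log³(n) is O(log³ n), while g(n) = √n is O(√n).
Since O(log³ n) grows slower than O(√n), f(n) is dominated.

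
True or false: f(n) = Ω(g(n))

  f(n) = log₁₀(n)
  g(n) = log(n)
True

f(n) = log₁₀(n) and g(n) = log(n) are both O(log n).
Big-Ω permits equal growth rates (f ≥ c·g for some c > 0), so f(n) = Ω(g(n)) is true.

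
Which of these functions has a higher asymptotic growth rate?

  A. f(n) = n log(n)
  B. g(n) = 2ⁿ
B

f(n) = n log(n) is O(n log n), while g(n) = 2ⁿ is O(2ⁿ).
Since O(2ⁿ) grows faster than O(n log n), g(n) dominates.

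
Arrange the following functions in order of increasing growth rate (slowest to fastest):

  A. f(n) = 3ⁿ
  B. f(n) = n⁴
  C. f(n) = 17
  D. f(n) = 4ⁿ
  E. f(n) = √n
C < E < B < A < D

Comparing growth rates:
C = 17 is O(1)
E = √n is O(√n)
B = n⁴ is O(n⁴)
A = 3ⁿ is O(3ⁿ)
D = 4ⁿ is O(4ⁿ)

Therefore, the order from slowest to fastest is: C < E < B < A < D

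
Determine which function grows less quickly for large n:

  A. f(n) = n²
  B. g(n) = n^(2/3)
B

f(n) = n² is O(n²), while g(n) = n^(2/3) is O(n^(2/3)).
Since O(n^(2/3)) grows slower than O(n²), g(n) is dominated.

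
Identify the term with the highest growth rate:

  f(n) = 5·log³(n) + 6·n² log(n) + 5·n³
5·n³

Looking at each term:
  - 5·log³(n) is O(log³ n)
  - 6·n² log(n) is O(n² log n)
  - 5·n³ is O(n³)

The term 5·n³ (O(n³)) grows fastest and dominates all others.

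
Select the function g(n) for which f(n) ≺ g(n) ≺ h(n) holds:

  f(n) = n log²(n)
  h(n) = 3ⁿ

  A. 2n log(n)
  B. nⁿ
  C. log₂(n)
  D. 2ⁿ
D

We need g(n) with n log²(n) = o(g(n)) and g(n) = o(3ⁿ), i.e. O(n log² n) ≺ g ≺ O(3ⁿ).
Check each option:
  A. 2n log(n) — O(n log n) does not grow strictly faster than f(n)
  B. nⁿ — O(nⁿ) does not grow strictly slower than h(n)
  C. log₂(n) — O(log n) does not grow strictly faster than f(n)
  D. 2ⁿ — O(2ⁿ) is strictly between O(n log² n) and O(3ⁿ) ✓

Only option D (2ⁿ) lies strictly between.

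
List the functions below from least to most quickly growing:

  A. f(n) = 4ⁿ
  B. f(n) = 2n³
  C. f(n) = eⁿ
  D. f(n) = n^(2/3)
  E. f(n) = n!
D < B < C < A < E

Comparing growth rates:
D = n^(2/3) is O(n^(2/3))
B = 2n³ is O(n³)
C = eⁿ is O(eⁿ)
A = 4ⁿ is O(4ⁿ)
E = n! is O(n!)

Therefore, the order from slowest to fastest is: D < B < C < A < E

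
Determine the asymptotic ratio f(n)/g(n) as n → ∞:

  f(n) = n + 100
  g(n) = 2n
1/2

Since n + 100 and 2n have the same growth rate (O(n)),
the ratio converges to a constant: 1/2.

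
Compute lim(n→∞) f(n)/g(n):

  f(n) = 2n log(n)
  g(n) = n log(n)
2

Since 2n log(n) and n log(n) have the same growth rate (O(n log n)),
the ratio converges to a constant: 2.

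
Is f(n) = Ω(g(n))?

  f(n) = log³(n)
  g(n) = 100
True

f(n) = log³(n) is O(log³ n), and g(n) = 100 is O(1).
Since O(log³ n) grows at least as fast as O(1), f(n) = Ω(g(n)) is true.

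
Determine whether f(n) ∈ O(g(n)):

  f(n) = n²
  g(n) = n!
True

f(n) = n² is O(n²), and g(n) = n! is O(n!).
Since O(n²) ⊆ O(n!) (f grows no faster than g), f(n) = O(g(n)) is true.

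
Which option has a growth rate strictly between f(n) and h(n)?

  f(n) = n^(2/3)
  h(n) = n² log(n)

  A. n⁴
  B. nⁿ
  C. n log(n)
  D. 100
C

We need g(n) with n^(2/3) = o(g(n)) and g(n) = o(n² log(n)), i.e. O(n^(2/3)) ≺ g ≺ O(n² log n).
Check each option:
  A. n⁴ — O(n⁴) does not grow strictly slower than h(n)
  B. nⁿ — O(nⁿ) does not grow strictly slower than h(n)
  C. n log(n) — O(n log n) is strictly between O(n^(2/3)) and O(n² log n) ✓
  D. 100 — O(1) does not grow strictly faster than f(n)

Only option C (n log(n)) lies strictly between.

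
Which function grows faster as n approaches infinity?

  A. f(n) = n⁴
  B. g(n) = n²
A

f(n) = n⁴ is O(n⁴), while g(n) = n² is O(n²).
Since O(n⁴) grows faster than O(n²), f(n) dominates.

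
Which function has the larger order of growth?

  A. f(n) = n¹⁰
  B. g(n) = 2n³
A

f(n) = n¹⁰ is O(n¹⁰), while g(n) = 2n³ is O(n³).
Since O(n¹⁰) grows faster than O(n³), f(n) dominates.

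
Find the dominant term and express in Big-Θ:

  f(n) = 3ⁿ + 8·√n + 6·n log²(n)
Θ(3ⁿ)

Order the terms by growth rate: 8·√n ≺ 6·n log²(n) ≺ 3ⁿ.
The fastest-growing term 3ⁿ dominates as n → ∞; dropping its constant factor gives Θ(3ⁿ).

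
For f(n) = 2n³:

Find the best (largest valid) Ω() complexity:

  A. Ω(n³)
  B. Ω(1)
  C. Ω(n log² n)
A

f(n) = 2n³ is Ω(n³).
All listed options are valid Big-Ω bounds (lower bounds),
but Ω(n³) is the tightest (largest valid bound).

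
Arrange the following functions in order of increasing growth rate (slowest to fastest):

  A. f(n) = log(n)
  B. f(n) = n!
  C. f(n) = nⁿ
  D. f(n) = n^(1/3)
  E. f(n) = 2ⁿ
A < D < E < B < C

Comparing growth rates:
A = log(n) is O(log n)
D = n^(1/3) is O(n^(1/3))
E = 2ⁿ is O(2ⁿ)
B = n! is O(n!)
C = nⁿ is O(nⁿ)

Therefore, the order from slowest to fastest is: A < D < E < B < C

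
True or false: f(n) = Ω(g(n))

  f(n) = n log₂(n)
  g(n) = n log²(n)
False

f(n) = n log₂(n) is O(n log n), and g(n) = n log²(n) is O(n log² n).
Since O(n log n) grows slower than O(n log² n), f(n) = Ω(g(n)) is false.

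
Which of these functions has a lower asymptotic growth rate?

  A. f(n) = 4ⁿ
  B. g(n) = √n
B

f(n) = 4ⁿ is O(4ⁿ), while g(n) = √n is O(√n).
Since O(√n) grows slower than O(4ⁿ), g(n) is dominated.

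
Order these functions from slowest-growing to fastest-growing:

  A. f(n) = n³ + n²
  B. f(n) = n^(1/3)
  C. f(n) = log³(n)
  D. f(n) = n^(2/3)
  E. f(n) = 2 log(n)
E < C < B < D < A

Comparing growth rates:
E = 2 log(n) is O(log n)
C = log³(n) is O(log³ n)
B = n^(1/3) is O(n^(1/3))
D = n^(2/3) is O(n^(2/3))
A = n³ + n² is O(n³)

Therefore, the order from slowest to fastest is: E < C < B < D < A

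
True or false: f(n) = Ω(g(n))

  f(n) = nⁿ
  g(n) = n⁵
True

f(n) = nⁿ is O(nⁿ), and g(n) = n⁵ is O(n⁵).
Since O(nⁿ) grows at least as fast as O(n⁵), f(n) = Ω(g(n)) is true.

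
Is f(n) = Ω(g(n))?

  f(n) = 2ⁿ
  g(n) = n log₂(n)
True

f(n) = 2ⁿ is O(2ⁿ), and g(n) = n log₂(n) is O(n log n).
Since O(2ⁿ) grows at least as fast as O(n log n), f(n) = Ω(g(n)) is true.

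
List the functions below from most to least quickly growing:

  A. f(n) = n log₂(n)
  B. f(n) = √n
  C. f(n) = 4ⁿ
C > A > B

Comparing growth rates:
C = 4ⁿ is O(4ⁿ)
A = n log₂(n) is O(n log n)
B = √n is O(√n)

Therefore, the order from fastest to slowest is: C > A > B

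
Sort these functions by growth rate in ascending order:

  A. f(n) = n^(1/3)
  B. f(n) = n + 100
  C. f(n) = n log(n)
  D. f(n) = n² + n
A < B < C < D

Comparing growth rates:
A = n^(1/3) is O(n^(1/3))
B = n + 100 is O(n)
C = n log(n) is O(n log n)
D = n² + n is O(n²)

Therefore, the order from slowest to fastest is: A < B < C < D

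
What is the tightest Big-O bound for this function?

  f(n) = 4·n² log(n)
O(n² log n)

The dominant term in 4·n² log(n) is 4·n² log(n), which is Θ(n² log n).
Constants are absorbed, so the tightest bound is O(n² log n).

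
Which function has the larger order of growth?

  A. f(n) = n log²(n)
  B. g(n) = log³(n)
A

f(n) = n log²(n) is O(n log² n), while g(n) = log³(n) is O(log³ n).
Since O(n log² n) grows faster than O(log³ n), f(n) dominates.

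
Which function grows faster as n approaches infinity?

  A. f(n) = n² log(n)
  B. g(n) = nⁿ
B

f(n) = n² log(n) is O(n² log n), while g(n) = nⁿ is O(nⁿ).
Since O(nⁿ) grows faster than O(n² log n), g(n) dominates.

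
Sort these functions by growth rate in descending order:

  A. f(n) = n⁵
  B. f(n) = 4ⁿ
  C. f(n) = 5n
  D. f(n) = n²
B > A > D > C

Comparing growth rates:
B = 4ⁿ is O(4ⁿ)
A = n⁵ is O(n⁵)
D = n² is O(n²)
C = 5n is O(n)

Therefore, the order from fastest to slowest is: B > A > D > C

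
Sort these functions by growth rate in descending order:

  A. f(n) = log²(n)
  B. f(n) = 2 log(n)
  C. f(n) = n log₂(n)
C > A > B

Comparing growth rates:
C = n log₂(n) is O(n log n)
A = log²(n) is O(log² n)
B = 2 log(n) is O(log n)

Therefore, the order from fastest to slowest is: C > A > B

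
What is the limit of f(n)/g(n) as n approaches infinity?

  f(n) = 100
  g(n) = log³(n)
0

Since 100 (O(1)) grows slower than log³(n) (O(log³ n)),
the ratio f(n)/g(n) → 0 as n → ∞.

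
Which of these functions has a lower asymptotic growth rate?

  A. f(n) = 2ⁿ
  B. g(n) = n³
B

f(n) = 2ⁿ is O(2ⁿ), while g(n) = n³ is O(n³).
Since O(n³) grows slower than O(2ⁿ), g(n) is dominated.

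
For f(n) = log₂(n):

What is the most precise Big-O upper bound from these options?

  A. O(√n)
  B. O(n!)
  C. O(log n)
C

f(n) = log₂(n) is O(log n).
All listed options are valid Big-O bounds (upper bounds),
but O(log n) is the tightest (smallest valid bound).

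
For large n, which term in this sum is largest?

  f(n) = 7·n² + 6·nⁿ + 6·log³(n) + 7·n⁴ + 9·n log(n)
6·nⁿ

Looking at each term:
  - 7·n² is O(n²)
  - 6·nⁿ is O(nⁿ)
  - 6·log³(n) is O(log³ n)
  - 7·n⁴ is O(n⁴)
  - 9·n log(n) is O(n log n)

The term 6·nⁿ (O(nⁿ)) grows fastest and dominates all others.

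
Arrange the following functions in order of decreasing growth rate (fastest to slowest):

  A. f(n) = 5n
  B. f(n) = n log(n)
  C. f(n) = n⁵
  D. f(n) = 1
C > B > A > D

Comparing growth rates:
C = n⁵ is O(n⁵)
B = n log(n) is O(n log n)
A = 5n is O(n)
D = 1 is O(1)

Therefore, the order from fastest to slowest is: C > B > A > D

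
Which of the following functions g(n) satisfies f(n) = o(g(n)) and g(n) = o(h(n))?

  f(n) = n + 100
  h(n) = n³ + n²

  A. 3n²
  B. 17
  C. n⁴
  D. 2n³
A

We need g(n) with n + 100 = o(g(n)) and g(n) = o(n³ + n²), i.e. O(n) ≺ g ≺ O(n³).
Check each option:
  A. 3n² — O(n²) is strictly between O(n) and O(n³) ✓
  B. 17 — O(1) does not grow strictly faster than f(n)
  C. n⁴ — O(n⁴) does not grow strictly slower than h(n)
  D. 2n³ — O(n³) does not grow strictly slower than h(n)

Only option A (3n²) lies strictly between.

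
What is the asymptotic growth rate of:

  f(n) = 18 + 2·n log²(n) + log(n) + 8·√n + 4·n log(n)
Θ(n log² n)

Order the terms by growth rate: 18 ≺ log(n) ≺ 8·√n ≺ 4·n log(n) ≺ 2·n log²(n).
The fastest-growing term 2·n log²(n) dominates as n → ∞; dropping its constant factor gives Θ(n log² n).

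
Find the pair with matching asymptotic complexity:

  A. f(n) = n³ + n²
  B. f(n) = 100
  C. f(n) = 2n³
A and C

Examining each function:
  A. n³ + n² is O(n³)
  B. 100 is O(1)
  C. 2n³ is O(n³)

Functions A and C both have the same complexity class.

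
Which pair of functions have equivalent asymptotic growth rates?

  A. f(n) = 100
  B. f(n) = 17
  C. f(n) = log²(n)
A and B

Examining each function:
  A. 100 is O(1)
  B. 17 is O(1)
  C. log²(n) is O(log² n)

Functions A and B both have the same complexity class.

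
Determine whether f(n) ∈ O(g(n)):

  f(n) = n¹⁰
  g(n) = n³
False

f(n) = n¹⁰ is O(n¹⁰), and g(n) = n³ is O(n³).
Since O(n¹⁰) grows faster than O(n³), f(n) = O(g(n)) is false.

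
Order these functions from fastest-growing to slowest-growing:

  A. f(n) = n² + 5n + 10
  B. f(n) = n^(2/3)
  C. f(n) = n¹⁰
C > A > B

Comparing growth rates:
C = n¹⁰ is O(n¹⁰)
A = n² + 5n + 10 is O(n²)
B = n^(2/3) is O(n^(2/3))

Therefore, the order from fastest to slowest is: C > A > B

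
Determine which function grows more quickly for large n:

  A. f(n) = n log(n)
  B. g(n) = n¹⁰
B

f(n) = n log(n) is O(n log n), while g(n) = n¹⁰ is O(n¹⁰).
Since O(n¹⁰) grows faster than O(n log n), g(n) dominates.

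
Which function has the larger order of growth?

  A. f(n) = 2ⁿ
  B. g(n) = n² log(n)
A

f(n) = 2ⁿ is O(2ⁿ), while g(n) = n² log(n) is O(n² log n).
Since O(2ⁿ) grows faster than O(n² log n), f(n) dominates.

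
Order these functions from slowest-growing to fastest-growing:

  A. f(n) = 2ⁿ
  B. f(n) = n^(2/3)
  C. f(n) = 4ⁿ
B < A < C

Comparing growth rates:
B = n^(2/3) is O(n^(2/3))
A = 2ⁿ is O(2ⁿ)
C = 4ⁿ is O(4ⁿ)

Therefore, the order from slowest to fastest is: B < A < C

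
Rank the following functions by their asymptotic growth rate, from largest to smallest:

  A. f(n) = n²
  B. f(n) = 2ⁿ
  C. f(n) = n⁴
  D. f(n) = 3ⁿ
D > B > C > A

Comparing growth rates:
D = 3ⁿ is O(3ⁿ)
B = 2ⁿ is O(2ⁿ)
C = n⁴ is O(n⁴)
A = n² is O(n²)

Therefore, the order from fastest to slowest is: D > B > C > A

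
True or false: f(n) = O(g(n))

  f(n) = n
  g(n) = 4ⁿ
True

f(n) = n is O(n), and g(n) = 4ⁿ is O(4ⁿ).
Since O(n) ⊆ O(4ⁿ) (f grows no faster than g), f(n) = O(g(n)) is true.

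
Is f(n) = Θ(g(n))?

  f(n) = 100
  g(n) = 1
True

f(n) = 100 and g(n) = 1 are both O(1).
Since they have the same asymptotic growth rate, f(n) = Θ(g(n)) is true.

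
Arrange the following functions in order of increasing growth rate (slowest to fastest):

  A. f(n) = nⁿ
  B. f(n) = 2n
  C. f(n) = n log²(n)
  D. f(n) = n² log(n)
B < C < D < A

Comparing growth rates:
B = 2n is O(n)
C = n log²(n) is O(n log² n)
D = n² log(n) is O(n² log n)
A = nⁿ is O(nⁿ)

Therefore, the order from slowest to fastest is: B < C < D < A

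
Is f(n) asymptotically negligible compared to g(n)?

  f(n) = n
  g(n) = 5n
False

f(n) = n is O(n), and g(n) = 5n is O(n).
Since they have the same growth rate, f(n) = o(g(n)) is false.
(f = o(g) requires f to grow strictly slower, not equal.)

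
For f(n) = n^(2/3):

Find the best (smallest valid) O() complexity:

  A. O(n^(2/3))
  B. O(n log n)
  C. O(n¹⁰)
A

f(n) = n^(2/3) is O(n^(2/3)).
All listed options are valid Big-O bounds (upper bounds),
but O(n^(2/3)) is the tightest (smallest valid bound).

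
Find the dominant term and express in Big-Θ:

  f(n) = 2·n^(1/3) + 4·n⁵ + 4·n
Θ(n⁵)

Order the terms by growth rate: 2·n^(1/3) ≺ 4·n ≺ 4·n⁵.
The fastest-growing term 4·n⁵ dominates as n → ∞; dropping its constant factor gives Θ(n⁵).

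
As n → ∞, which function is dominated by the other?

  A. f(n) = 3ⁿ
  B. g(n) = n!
A

f(n) = 3ⁿ is O(3ⁿ), while g(n) = n! is O(n!).
Since O(3ⁿ) grows slower than O(n!), f(n) is dominated.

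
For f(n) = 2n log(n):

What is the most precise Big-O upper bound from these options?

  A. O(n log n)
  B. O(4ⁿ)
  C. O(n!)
A

f(n) = 2n log(n) is O(n log n).
All listed options are valid Big-O bounds (upper bounds),
but O(n log n) is the tightest (smallest valid bound).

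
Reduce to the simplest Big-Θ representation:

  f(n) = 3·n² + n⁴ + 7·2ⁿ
Θ(2ⁿ)

Order the terms by growth rate: 3·n² ≺ n⁴ ≺ 7·2ⁿ.
The fastest-growing term 7·2ⁿ dominates as n → ∞; dropping its constant factor gives Θ(2ⁿ).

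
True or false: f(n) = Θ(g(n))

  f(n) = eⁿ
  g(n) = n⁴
False

f(n) = eⁿ is O(eⁿ), and g(n) = n⁴ is O(n⁴).
Since they have different growth rates, f(n) = Θ(g(n)) is false.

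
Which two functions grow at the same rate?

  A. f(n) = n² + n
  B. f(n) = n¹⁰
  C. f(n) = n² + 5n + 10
A and C

Examining each function:
  A. n² + n is O(n²)
  B. n¹⁰ is O(n¹⁰)
  C. n² + 5n + 10 is O(n²)

Functions A and C both have the same complexity class.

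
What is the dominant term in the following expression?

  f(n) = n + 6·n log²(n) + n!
n!

Looking at each term:
  - n is O(n)
  - 6·n log²(n) is O(n log² n)
  - n! is O(n!)

The term n! (O(n!)) grows fastest and dominates all others.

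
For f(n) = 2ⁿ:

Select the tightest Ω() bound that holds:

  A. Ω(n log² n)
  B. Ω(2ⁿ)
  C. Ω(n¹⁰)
B

f(n) = 2ⁿ is Ω(2ⁿ).
All listed options are valid Big-Ω bounds (lower bounds),
but Ω(2ⁿ) is the tightest (largest valid bound).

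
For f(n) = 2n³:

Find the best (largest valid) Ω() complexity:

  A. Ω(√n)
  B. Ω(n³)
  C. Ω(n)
B

f(n) = 2n³ is Ω(n³).
All listed options are valid Big-Ω bounds (lower bounds),
but Ω(n³) is the tightest (largest valid bound).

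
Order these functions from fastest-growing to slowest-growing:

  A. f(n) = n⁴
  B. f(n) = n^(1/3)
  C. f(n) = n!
C > A > B

Comparing growth rates:
C = n! is O(n!)
A = n⁴ is O(n⁴)
B = n^(1/3) is O(n^(1/3))

Therefore, the order from fastest to slowest is: C > A > B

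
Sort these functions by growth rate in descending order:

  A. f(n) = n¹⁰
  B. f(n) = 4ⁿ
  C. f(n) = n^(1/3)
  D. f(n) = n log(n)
B > A > D > C

Comparing growth rates:
B = 4ⁿ is O(4ⁿ)
A = n¹⁰ is O(n¹⁰)
D = n log(n) is O(n log n)
C = n^(1/3) is O(n^(1/3))

Therefore, the order from fastest to slowest is: B > A > D > C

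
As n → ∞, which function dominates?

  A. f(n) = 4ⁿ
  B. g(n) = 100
A

f(n) = 4ⁿ is O(4ⁿ), while g(n) = 100 is O(1).
Since O(4ⁿ) grows faster than O(1), f(n) dominates.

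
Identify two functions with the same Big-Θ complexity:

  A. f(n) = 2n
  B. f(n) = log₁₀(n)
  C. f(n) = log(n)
B and C

Examining each function:
  A. 2n is O(n)
  B. log₁₀(n) is O(log n)
  C. log(n) is O(log n)

Functions B and C both have the same complexity class.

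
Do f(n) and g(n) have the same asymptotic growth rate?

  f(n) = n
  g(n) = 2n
True

f(n) = n and g(n) = 2n are both O(n).
Since they have the same asymptotic growth rate, f(n) = Θ(g(n)) is true.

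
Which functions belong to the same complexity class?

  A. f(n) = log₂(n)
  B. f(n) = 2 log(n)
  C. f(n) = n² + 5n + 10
A and B

Examining each function:
  A. log₂(n) is O(log n)
  B. 2 log(n) is O(log n)
  C. n² + 5n + 10 is O(n²)

Functions A and B both have the same complexity class.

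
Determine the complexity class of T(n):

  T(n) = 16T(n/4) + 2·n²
Θ(n² log n)

Master Theorem: a = 16, b = 4, f(n) = 2·n².
Compute the critical exponent d = log₄(16) = 2.
Compare f(n) = Θ(n²) against n^d:
  k = 2 = d, so f(n) = Θ(n^d) — Case 2.
  Work is balanced across levels: T(n) = Θ(n^d log n) = Θ(n² log n).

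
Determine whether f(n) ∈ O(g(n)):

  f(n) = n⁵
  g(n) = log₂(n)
False

f(n) = n⁵ is O(n⁵), and g(n) = log₂(n) is O(log n).
Since O(n⁵) grows faster than O(log n), f(n) = O(g(n)) is false.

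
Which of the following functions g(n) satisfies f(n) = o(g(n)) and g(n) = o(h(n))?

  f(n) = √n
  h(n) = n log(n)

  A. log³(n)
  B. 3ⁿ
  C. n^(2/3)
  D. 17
C

We need g(n) with √n = o(g(n)) and g(n) = o(n log(n)), i.e. O(√n) ≺ g ≺ O(n log n).
Check each option:
  A. log³(n) — O(log³ n) does not grow strictly faster than f(n)
  B. 3ⁿ — O(3ⁿ) does not grow strictly slower than h(n)
  C. n^(2/3) — O(n^(2/3)) is strictly between O(√n) and O(n log n) ✓
  D. 17 — O(1) does not grow strictly faster than f(n)

Only option C (n^(2/3)) lies strictly between.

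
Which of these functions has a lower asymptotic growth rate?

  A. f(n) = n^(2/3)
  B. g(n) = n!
A

f(n) = n^(2/3) is O(n^(2/3)), while g(n) = n! is O(n!).
Since O(n^(2/3)) grows slower than O(n!), f(n) is dominated.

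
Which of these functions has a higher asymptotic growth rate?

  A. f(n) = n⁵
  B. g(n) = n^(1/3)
A

f(n) = n⁵ is O(n⁵), while g(n) = n^(1/3) is O(n^(1/3)).
Since O(n⁵) grows faster than O(n^(1/3)), f(n) dominates.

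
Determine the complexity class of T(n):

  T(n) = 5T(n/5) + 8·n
Θ(n log n)

Master Theorem: a = 5, b = 5, f(n) = 8·n.
Compute the critical exponent d = log₅(5) = 1.
Compare f(n) = Θ(n) against n^d:
  k = 1 = d, so f(n) = Θ(n^d) — Case 2.
  Work is balanced across levels: T(n) = Θ(n^d log n) = Θ(n log n).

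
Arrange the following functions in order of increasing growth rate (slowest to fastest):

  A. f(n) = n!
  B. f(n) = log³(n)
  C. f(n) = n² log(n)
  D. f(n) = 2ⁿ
B < C < D < A

Comparing growth rates:
B = log³(n) is O(log³ n)
C = n² log(n) is O(n² log n)
D = 2ⁿ is O(2ⁿ)
A = n! is O(n!)

Therefore, the order from slowest to fastest is: B < C < D < A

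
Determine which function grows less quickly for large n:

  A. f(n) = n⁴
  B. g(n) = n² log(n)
B

f(n) = n⁴ is O(n⁴), while g(n) = n² log(n) is O(n² log n).
Since O(n² log n) grows slower than O(n⁴), g(n) is dominated.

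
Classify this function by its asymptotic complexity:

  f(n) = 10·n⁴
O(n⁴)

The dominant term in 10·n⁴ is 10·n⁴, which is Θ(n⁴).
Constants are absorbed, so the tightest bound is O(n⁴).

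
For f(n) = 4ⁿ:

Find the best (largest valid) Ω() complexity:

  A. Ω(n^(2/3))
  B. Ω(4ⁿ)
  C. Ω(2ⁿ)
B

f(n) = 4ⁿ is Ω(4ⁿ).
All listed options are valid Big-Ω bounds (lower bounds),
but Ω(4ⁿ) is the tightest (largest valid bound).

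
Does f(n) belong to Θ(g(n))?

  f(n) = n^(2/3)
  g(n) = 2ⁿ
False

f(n) = n^(2/3) is O(n^(2/3)), and g(n) = 2ⁿ is O(2ⁿ).
Since they have different growth rates, f(n) = Θ(g(n)) is false.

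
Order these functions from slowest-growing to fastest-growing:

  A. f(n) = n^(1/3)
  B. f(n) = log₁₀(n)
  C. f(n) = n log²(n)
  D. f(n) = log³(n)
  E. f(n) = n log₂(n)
B < D < A < E < C

Comparing growth rates:
B = log₁₀(n) is O(log n)
D = log³(n) is O(log³ n)
A = n^(1/3) is O(n^(1/3))
E = n log₂(n) is O(n log n)
C = n log²(n) is O(n log² n)

Therefore, the order from slowest to fastest is: B < D < A < E < C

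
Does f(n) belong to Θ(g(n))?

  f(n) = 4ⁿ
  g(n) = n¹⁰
False

f(n) = 4ⁿ is O(4ⁿ), and g(n) = n¹⁰ is O(n¹⁰).
Since they have different growth rates, f(n) = Θ(g(n)) is false.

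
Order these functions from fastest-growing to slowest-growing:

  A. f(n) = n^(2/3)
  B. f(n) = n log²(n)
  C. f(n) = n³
C > B > A

Comparing growth rates:
C = n³ is O(n³)
B = n log²(n) is O(n log² n)
A = n^(2/3) is O(n^(2/3))

Therefore, the order from fastest to slowest is: C > B > A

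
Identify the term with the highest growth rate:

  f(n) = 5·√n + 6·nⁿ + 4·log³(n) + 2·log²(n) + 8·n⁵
6·nⁿ

Looking at each term:
  - 5·√n is O(√n)
  - 6·nⁿ is O(nⁿ)
  - 4·log³(n) is O(log³ n)
  - 2·log²(n) is O(log² n)
  - 8·n⁵ is O(n⁵)

The term 6·nⁿ (O(nⁿ)) grows fastest and dominates all others.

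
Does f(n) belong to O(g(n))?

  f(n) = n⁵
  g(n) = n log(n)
False

f(n) = n⁵ is O(n⁵), and g(n) = n log(n) is O(n log n).
Since O(n⁵) grows faster than O(n log n), f(n) = O(g(n)) is false.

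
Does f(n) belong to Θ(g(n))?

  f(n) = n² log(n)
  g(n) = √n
False

f(n) = n² log(n) is O(n² log n), and g(n) = √n is O(√n).
Since they have different growth rates, f(n) = Θ(g(n)) is false.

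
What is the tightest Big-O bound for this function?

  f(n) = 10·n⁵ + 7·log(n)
O(n⁵)

The dominant term in 10·n⁵ + 7·log(n) is 10·n⁵, which is Θ(n⁵).
Lower-order terms (7·log(n)) are asymptotically negligible.
Constants are absorbed, so the tightest bound is O(n⁵).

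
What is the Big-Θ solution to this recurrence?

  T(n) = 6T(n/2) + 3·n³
Θ(n³)

Master Theorem: a = 6, b = 2, f(n) = 3·n³.
Compute the critical exponent d = log₂(6) = 2.585.
Compare f(n) = Θ(n³) against n^d:
  k = 3 > d = 2.585, so f(n) = Ω(n^(d+ε)) — Case 3.
  Regularity: a·(n/b)^3/n^3 = a/b^3 = 6/8 < 1 ✓.
  The top-level work dominates: T(n) = Θ(f(n)) = Θ(n³).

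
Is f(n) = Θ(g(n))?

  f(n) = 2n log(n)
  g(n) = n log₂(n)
True

f(n) = 2n log(n) and g(n) = n log₂(n) are both O(n log n).
Since they have the same asymptotic growth rate, f(n) = Θ(g(n)) is true.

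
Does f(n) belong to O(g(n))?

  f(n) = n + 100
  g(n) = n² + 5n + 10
True

f(n) = n + 100 is O(n), and g(n) = n² + 5n + 10 is O(n²).
Since O(n) ⊆ O(n²) (f grows no faster than g), f(n) = O(g(n)) is true.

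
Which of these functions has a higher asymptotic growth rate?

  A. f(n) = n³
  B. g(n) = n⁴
B

f(n) = n³ is O(n³), while g(n) = n⁴ is O(n⁴).
Since O(n⁴) grows faster than O(n³), g(n) dominates.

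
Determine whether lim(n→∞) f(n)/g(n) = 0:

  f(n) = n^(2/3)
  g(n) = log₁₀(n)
False

f(n) = n^(2/3) is O(n^(2/3)), and g(n) = log₁₀(n) is O(log n).
Since O(n^(2/3)) grows faster than or equal to O(log n), f(n) = o(g(n)) is false.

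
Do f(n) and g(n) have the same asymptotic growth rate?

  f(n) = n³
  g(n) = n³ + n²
True

f(n) = n³ and g(n) = n³ + n² are both O(n³).
Since they have the same asymptotic growth rate, f(n) = Θ(g(n)) is true.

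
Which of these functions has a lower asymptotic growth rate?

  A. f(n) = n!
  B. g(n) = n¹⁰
B

f(n) = n! is O(n!), while g(n) = n¹⁰ is O(n¹⁰).
Since O(n¹⁰) grows slower than O(n!), g(n) is dominated.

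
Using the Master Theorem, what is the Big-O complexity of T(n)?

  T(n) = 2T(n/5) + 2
Θ(n^log₅(2))

Master Theorem: a = 2, b = 5, f(n) = 2.
Compute the critical exponent d = log₅(2) = 0.431.
Compare f(n) = Θ(1) against n^d:
  k = 0 < d = 0.431, so f(n) = O(n^(d-ε)) — Case 1.
  The recursion cost dominates: T(n) = Θ(n^d) = Θ(n^log₅(2)).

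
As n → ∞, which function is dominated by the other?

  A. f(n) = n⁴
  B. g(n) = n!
A

f(n) = n⁴ is O(n⁴), while g(n) = n! is O(n!).
Since O(n⁴) grows slower than O(n!), f(n) is dominated.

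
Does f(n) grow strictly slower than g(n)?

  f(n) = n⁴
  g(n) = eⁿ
True

f(n) = n⁴ is O(n⁴), and g(n) = eⁿ is O(eⁿ).
Since O(n⁴) grows strictly slower than O(eⁿ), f(n) = o(g(n)) is true.
This means lim(n→∞) f(n)/g(n) = 0.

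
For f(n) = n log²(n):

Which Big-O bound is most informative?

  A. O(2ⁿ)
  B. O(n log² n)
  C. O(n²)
B

f(n) = n log²(n) is O(n log² n).
All listed options are valid Big-O bounds (upper bounds),
but O(n log² n) is the tightest (smallest valid bound).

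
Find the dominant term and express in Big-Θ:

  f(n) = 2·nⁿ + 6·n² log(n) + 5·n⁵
Θ(nⁿ)

Order the terms by growth rate: 6·n² log(n) ≺ 5·n⁵ ≺ 2·nⁿ.
The fastest-growing term 2·nⁿ dominates as n → ∞; dropping its constant factor gives Θ(nⁿ).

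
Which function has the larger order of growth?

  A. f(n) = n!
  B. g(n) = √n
A

f(n) = n! is O(n!), while g(n) = √n is O(√n).
Since O(n!) grows faster than O(√n), f(n) dominates.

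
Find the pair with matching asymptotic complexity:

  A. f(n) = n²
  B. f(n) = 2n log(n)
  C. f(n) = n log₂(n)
B and C

Examining each function:
  A. n² is O(n²)
  B. 2n log(n) is O(n log n)
  C. n log₂(n) is O(n log n)

Functions B and C both have the same complexity class.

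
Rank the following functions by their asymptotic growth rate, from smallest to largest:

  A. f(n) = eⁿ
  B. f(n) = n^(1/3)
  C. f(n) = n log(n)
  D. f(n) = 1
D < B < C < A

Comparing growth rates:
D = 1 is O(1)
B = n^(1/3) is O(n^(1/3))
C = n log(n) is O(n log n)
A = eⁿ is O(eⁿ)

Therefore, the order from slowest to fastest is: D < B < C < A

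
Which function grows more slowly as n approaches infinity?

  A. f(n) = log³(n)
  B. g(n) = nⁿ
A

f(n) = log³(n) is O(log³ n), while g(n) = nⁿ is O(nⁿ).
Since O(log³ n) grows slower than O(nⁿ), f(n) is dominated.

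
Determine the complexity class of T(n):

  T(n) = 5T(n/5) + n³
Θ(n³)

Master Theorem: a = 5, b = 5, f(n) = n³.
Compute the critical exponent d = log₅(5) = 1.
Compare f(n) = Θ(n³) against n^d:
  k = 3 > d = 1, so f(n) = Ω(n^(d+ε)) — Case 3.
  Regularity: a·(n/b)^3/n^3 = a/b^3 = 5/125 < 1 ✓.
  The top-level work dominates: T(n) = Θ(f(n)) = Θ(n³).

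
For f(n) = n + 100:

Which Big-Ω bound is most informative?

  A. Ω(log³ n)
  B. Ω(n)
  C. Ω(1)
B

f(n) = n + 100 is Ω(n).
All listed options are valid Big-Ω bounds (lower bounds),
but Ω(n) is the tightest (largest valid bound).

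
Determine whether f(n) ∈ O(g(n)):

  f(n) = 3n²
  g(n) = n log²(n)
False

f(n) = 3n² is O(n²), and g(n) = n log²(n) is O(n log² n).
Since O(n²) grows faster than O(n log² n), f(n) = O(g(n)) is false.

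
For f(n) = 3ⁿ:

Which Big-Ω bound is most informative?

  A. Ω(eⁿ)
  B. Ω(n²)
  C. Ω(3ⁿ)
C

f(n) = 3ⁿ is Ω(3ⁿ).
All listed options are valid Big-Ω bounds (lower bounds),
but Ω(3ⁿ) is the tightest (largest valid bound).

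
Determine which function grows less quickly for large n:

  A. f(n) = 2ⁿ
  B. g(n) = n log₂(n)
B

f(n) = 2ⁿ is O(2ⁿ), while g(n) = n log₂(n) is O(n log n).
Since O(n log n) grows slower than O(2ⁿ), g(n) is dominated.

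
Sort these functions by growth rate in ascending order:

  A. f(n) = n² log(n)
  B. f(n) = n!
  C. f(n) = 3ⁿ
A < C < B

Comparing growth rates:
A = n² log(n) is O(n² log n)
C = 3ⁿ is O(3ⁿ)
B = n! is O(n!)

Therefore, the order from slowest to fastest is: A < C < B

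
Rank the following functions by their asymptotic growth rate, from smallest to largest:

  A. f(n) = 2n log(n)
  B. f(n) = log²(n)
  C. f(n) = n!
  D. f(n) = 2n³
B < A < D < C

Comparing growth rates:
B = log²(n) is O(log² n)
A = 2n log(n) is O(n log n)
D = 2n³ is O(n³)
C = n! is O(n!)

Therefore, the order from slowest to fastest is: B < A < D < C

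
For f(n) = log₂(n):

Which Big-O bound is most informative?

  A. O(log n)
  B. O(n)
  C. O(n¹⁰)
A

f(n) = log₂(n) is O(log n).
All listed options are valid Big-O bounds (upper bounds),
but O(log n) is the tightest (smallest valid bound).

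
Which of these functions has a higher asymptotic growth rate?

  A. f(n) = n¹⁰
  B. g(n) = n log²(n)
A

f(n) = n¹⁰ is O(n¹⁰), while g(n) = n log²(n) is O(n log² n).
Since O(n¹⁰) grows faster than O(n log² n), f(n) dominates.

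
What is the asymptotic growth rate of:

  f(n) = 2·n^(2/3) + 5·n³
Θ(n³)

Order the terms by growth rate: 2·n^(2/3) ≺ 5·n³.
The fastest-growing term 5·n³ dominates as n → ∞; dropping its constant factor gives Θ(n³).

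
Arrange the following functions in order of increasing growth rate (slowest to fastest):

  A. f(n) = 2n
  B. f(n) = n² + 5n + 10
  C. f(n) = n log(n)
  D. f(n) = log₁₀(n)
D < A < C < B

Comparing growth rates:
D = log₁₀(n) is O(log n)
A = 2n is O(n)
C = n log(n) is O(n log n)
B = n² + 5n + 10 is O(n²)

Therefore, the order from slowest to fastest is: D < A < C < B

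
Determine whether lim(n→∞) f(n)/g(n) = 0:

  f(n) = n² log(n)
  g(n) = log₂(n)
False

f(n) = n² log(n) is O(n² log n), and g(n) = log₂(n) is O(log n).
Since O(n² log n) grows faster than or equal to O(log n), f(n) = o(g(n)) is false.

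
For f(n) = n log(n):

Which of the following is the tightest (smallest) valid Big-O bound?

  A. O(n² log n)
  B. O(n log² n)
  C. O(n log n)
C

f(n) = n log(n) is O(n log n).
All listed options are valid Big-O bounds (upper bounds),
but O(n log n) is the tightest (smallest valid bound).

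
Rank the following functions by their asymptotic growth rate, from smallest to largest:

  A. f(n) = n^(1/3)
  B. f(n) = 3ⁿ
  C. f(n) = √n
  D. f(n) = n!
A < C < B < D

Comparing growth rates:
A = n^(1/3) is O(n^(1/3))
C = √n is O(√n)
B = 3ⁿ is O(3ⁿ)
D = n! is O(n!)

Therefore, the order from slowest to fastest is: A < C < B < D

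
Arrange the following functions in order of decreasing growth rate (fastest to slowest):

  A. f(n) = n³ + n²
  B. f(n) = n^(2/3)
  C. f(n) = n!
C > A > B

Comparing growth rates:
C = n! is O(n!)
A = n³ + n² is O(n³)
B = n^(2/3) is O(n^(2/3))

Therefore, the order from fastest to slowest is: C > A > B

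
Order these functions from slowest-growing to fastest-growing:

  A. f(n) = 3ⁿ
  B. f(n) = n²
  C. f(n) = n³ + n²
B < C < A

Comparing growth rates:
B = n² is O(n²)
C = n³ + n² is O(n³)
A = 3ⁿ is O(3ⁿ)

Therefore, the order from slowest to fastest is: B < C < A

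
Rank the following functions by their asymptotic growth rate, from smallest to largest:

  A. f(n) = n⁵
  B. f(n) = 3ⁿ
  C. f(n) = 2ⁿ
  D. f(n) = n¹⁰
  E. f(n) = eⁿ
A < D < C < E < B

Comparing growth rates:
A = n⁵ is O(n⁵)
D = n¹⁰ is O(n¹⁰)
C = 2ⁿ is O(2ⁿ)
E = eⁿ is O(eⁿ)
B = 3ⁿ is O(3ⁿ)

Therefore, the order from slowest to fastest is: A < D < C < E < B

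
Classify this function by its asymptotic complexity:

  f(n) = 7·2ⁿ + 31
O(2ⁿ)

The dominant term in 7·2ⁿ + 31 is 7·2ⁿ, which is Θ(2ⁿ).
Lower-order terms (31) are asymptotically negligible.
Constants are absorbed, so the tightest bound is O(2ⁿ).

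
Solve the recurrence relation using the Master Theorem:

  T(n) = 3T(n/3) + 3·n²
Θ(n²)

Master Theorem: a = 3, b = 3, f(n) = 3·n².
Compute the critical exponent d = log₃(3) = 1.
Compare f(n) = Θ(n²) against n^d:
  k = 2 > d = 1, so f(n) = Ω(n^(d+ε)) — Case 3.
  Regularity: a·(n/b)^2/n^2 = a/b^2 = 3/9 < 1 ✓.
  The top-level work dominates: T(n) = Θ(f(n)) = Θ(n²).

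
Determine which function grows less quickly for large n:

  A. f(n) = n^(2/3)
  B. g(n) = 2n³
A

f(n) = n^(2/3) is O(n^(2/3)), while g(n) = 2n³ is O(n³).
Since O(n^(2/3)) grows slower than O(n³), f(n) is dominated.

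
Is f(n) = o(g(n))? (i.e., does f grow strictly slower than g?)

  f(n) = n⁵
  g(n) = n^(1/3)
False

f(n) = n⁵ is O(n⁵), and g(n) = n^(1/3) is O(n^(1/3)).
Since O(n⁵) grows faster than or equal to O(n^(1/3)), f(n) = o(g(n)) is false.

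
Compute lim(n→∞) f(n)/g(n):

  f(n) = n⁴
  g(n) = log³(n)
∞

Since n⁴ (O(n⁴)) grows faster than log³(n) (O(log³ n)),
the ratio f(n)/g(n) → ∞ as n → ∞.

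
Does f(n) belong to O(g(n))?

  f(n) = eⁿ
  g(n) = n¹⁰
False

f(n) = eⁿ is O(eⁿ), and g(n) = n¹⁰ is O(n¹⁰).
Since O(eⁿ) grows faster than O(n¹⁰), f(n) = O(g(n)) is false.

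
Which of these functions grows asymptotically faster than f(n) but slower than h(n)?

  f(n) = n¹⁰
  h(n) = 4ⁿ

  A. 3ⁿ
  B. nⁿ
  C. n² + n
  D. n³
A

We need g(n) with n¹⁰ = o(g(n)) and g(n) = o(4ⁿ), i.e. O(n¹⁰) ≺ g ≺ O(4ⁿ).
Check each option:
  A. 3ⁿ — O(3ⁿ) is strictly between O(n¹⁰) and O(4ⁿ) ✓
  B. nⁿ — O(nⁿ) does not grow strictly slower than h(n)
  C. n² + n — O(n²) does not grow strictly faster than f(n)
  D. n³ — O(n³) does not grow strictly faster than f(n)

Only option A (3ⁿ) lies strictly between.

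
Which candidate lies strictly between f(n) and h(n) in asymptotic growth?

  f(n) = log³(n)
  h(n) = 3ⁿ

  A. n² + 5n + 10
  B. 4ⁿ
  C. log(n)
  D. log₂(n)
A

We need g(n) with log³(n) = o(g(n)) and g(n) = o(3ⁿ), i.e. O(log³ n) ≺ g ≺ O(3ⁿ).
Check each option:
  A. n² + 5n + 10 — O(n²) is strictly between O(log³ n) and O(3ⁿ) ✓
  B. 4ⁿ — O(4ⁿ) does not grow strictly slower than h(n)
  C. log(n) — O(log n) does not grow strictly faster than f(n)
  D. log₂(n) — O(log n) does not grow strictly faster than f(n)

Only option A (n² + 5n + 10) lies strictly between.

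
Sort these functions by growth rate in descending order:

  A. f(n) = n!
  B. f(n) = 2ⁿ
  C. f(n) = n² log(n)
A > B > C

Comparing growth rates:
A = n! is O(n!)
B = 2ⁿ is O(2ⁿ)
C = n² log(n) is O(n² log n)

Therefore, the order from fastest to slowest is: A > B > C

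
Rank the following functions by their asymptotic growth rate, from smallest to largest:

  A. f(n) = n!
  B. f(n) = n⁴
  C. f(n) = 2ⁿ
B < C < A

Comparing growth rates:
B = n⁴ is O(n⁴)
C = 2ⁿ is O(2ⁿ)
A = n! is O(n!)

Therefore, the order from slowest to fastest is: B < C < A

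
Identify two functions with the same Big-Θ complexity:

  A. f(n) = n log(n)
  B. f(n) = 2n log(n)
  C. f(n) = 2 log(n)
A and B

Examining each function:
  A. n log(n) is O(n log n)
  B. 2n log(n) is O(n log n)
  C. 2 log(n) is O(log n)

Functions A and B both have the same complexity class.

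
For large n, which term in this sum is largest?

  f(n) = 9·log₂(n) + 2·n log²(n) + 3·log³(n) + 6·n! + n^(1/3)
6·n!

Looking at each term:
  - 9·log₂(n) is O(log n)
  - 2·n log²(n) is O(n log² n)
  - 3·log³(n) is O(log³ n)
  - 6·n! is O(n!)
  - n^(1/3) is O(n^(1/3))

The term 6·n! (O(n!)) grows fastest and dominates all others.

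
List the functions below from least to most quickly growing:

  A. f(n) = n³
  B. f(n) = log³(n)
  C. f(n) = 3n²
B < C < A

Comparing growth rates:
B = log³(n) is O(log³ n)
C = 3n² is O(n²)
A = n³ is O(n³)

Therefore, the order from slowest to fastest is: B < C < A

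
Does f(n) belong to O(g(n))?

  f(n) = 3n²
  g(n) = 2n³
True

f(n) = 3n² is O(n²), and g(n) = 2n³ is O(n³).
Since O(n²) ⊆ O(n³) (f grows no faster than g), f(n) = O(g(n)) is true.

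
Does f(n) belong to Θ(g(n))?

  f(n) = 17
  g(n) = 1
True

f(n) = 17 and g(n) = 1 are both O(1).
Since they have the same asymptotic growth rate, f(n) = Θ(g(n)) is true.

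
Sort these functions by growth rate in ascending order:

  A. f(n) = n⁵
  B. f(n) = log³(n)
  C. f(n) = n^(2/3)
B < C < A

Comparing growth rates:
B = log³(n) is O(log³ n)
C = n^(2/3) is O(n^(2/3))
A = n⁵ is O(n⁵)

Therefore, the order from slowest to fastest is: B < C < A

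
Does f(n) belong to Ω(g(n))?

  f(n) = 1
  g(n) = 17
True

f(n) = 1 and g(n) = 17 are both O(1).
Big-Ω permits equal growth rates (f ≥ c·g for some c > 0), so f(n) = Ω(g(n)) is true.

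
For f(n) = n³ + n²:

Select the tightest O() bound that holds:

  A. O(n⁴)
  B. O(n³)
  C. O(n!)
B

f(n) = n³ + n² is O(n³).
All listed options are valid Big-O bounds (upper bounds),
but O(n³) is the tightest (smallest valid bound).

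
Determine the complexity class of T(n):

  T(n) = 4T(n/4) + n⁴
Θ(n⁴)

Master Theorem: a = 4, b = 4, f(n) = n⁴.
Compute the critical exponent d = log₄(4) = 1.
Compare f(n) = Θ(n⁴) against n^d:
  k = 4 > d = 1, so f(n) = Ω(n^(d+ε)) — Case 3.
  Regularity: a·(n/b)^4/n^4 = a/b^4 = 4/256 < 1 ✓.
  The top-level work dominates: T(n) = Θ(f(n)) = Θ(n⁴).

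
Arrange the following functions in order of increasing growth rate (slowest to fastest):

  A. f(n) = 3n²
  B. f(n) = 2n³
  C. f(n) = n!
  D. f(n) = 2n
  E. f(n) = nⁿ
D < A < B < C < E

Comparing growth rates:
D = 2n is O(n)
A = 3n² is O(n²)
B = 2n³ is O(n³)
C = n! is O(n!)
E = nⁿ is O(nⁿ)

Therefore, the order from slowest to fastest is: D < A < B < C < E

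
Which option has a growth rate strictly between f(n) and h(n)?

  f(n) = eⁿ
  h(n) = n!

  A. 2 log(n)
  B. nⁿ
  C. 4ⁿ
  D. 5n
C

We need g(n) with eⁿ = o(g(n)) and g(n) = o(n!), i.e. O(eⁿ) ≺ g ≺ O(n!).
Check each option:
  A. 2 log(n) — O(log n) does not grow strictly faster than f(n)
  B. nⁿ — O(nⁿ) does not grow strictly slower than h(n)
  C. 4ⁿ — O(4ⁿ) is strictly between O(eⁿ) and O(n!) ✓
  D. 5n — O(n) does not grow strictly faster than f(n)

Only option C (4ⁿ) lies strictly between.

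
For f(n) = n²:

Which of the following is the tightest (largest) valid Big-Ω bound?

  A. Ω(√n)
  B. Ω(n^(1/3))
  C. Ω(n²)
C

f(n) = n² is Ω(n²).
All listed options are valid Big-Ω bounds (lower bounds),
but Ω(n²) is the tightest (largest valid bound).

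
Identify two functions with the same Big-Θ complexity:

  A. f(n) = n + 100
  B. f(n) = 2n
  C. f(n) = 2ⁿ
A and B

Examining each function:
  A. n + 100 is O(n)
  B. 2n is O(n)
  C. 2ⁿ is O(2ⁿ)

Functions A and B both have the same complexity class.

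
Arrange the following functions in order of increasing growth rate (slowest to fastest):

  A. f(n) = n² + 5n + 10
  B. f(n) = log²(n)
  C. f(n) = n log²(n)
B < C < A

Comparing growth rates:
B = log²(n) is O(log² n)
C = n log²(n) is O(n log² n)
A = n² + 5n + 10 is O(n²)

Therefore, the order from slowest to fastest is: B < C < A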